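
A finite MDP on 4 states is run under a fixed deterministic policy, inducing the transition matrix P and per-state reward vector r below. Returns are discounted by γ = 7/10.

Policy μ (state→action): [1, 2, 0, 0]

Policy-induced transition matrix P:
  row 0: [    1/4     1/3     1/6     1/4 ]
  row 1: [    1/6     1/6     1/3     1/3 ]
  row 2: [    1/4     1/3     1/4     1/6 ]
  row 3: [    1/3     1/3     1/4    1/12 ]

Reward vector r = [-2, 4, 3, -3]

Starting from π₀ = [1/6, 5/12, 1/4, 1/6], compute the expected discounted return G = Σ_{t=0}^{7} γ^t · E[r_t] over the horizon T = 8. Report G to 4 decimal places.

t=0: π = [0.1667, 0.4167, 0.2500, 0.1667], E[r] = 1.5833, γ^t·E[r] = 1.583333, running G = 1.583333
t=1: π = [0.2292, 0.2639, 0.2708, 0.2361], E[r] = 0.7014, γ^t·E[r] = 0.490972, running G = 2.074306
t=2: π = [0.2477, 0.2894, 0.2529, 0.2101], E[r] = 0.7905, γ^t·E[r] = 0.387350, running G = 2.461655
t=3: π = [0.2434, 0.2851, 0.2535, 0.2180], E[r] = 0.7600, γ^t·E[r] = 0.260674, running G = 2.722329
t=4: π = [0.2444, 0.2858, 0.2535, 0.2163], E[r] = 0.7660, γ^t·E[r] = 0.183911, running G = 2.906240
t=5: π = [0.2442, 0.2857, 0.2535, 0.2166], E[r] = 0.7648, γ^t·E[r] = 0.128539, running G = 3.034778
t=6: π = [0.2442, 0.2857, 0.2535, 0.2166], E[r] = 0.7650, γ^t·E[r] = 0.090003, running G = 3.124781
t=7: π = [0.2442, 0.2857, 0.2535, 0.2166], E[r] = 0.7650, γ^t·E[r] = 0.062999, running G = 3.187780

G = 3.1878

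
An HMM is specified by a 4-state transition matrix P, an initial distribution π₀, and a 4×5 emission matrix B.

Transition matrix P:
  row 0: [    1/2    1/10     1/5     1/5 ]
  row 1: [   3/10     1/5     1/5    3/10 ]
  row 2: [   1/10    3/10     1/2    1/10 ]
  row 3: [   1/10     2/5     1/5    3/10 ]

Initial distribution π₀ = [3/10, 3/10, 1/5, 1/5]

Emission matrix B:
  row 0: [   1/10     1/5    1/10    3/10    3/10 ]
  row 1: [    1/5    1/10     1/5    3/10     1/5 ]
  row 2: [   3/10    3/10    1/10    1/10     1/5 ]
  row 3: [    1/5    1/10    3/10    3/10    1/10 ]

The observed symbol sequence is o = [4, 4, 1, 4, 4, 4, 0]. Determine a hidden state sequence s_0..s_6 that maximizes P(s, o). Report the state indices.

t=0: δ = [9.000e-02, 6.000e-02, 4.000e-02, 2.000e-02]  (obs o_0=4)
t=1: δ = [1.350e-02, 2.400e-03, 4.000e-03, 1.800e-03]  ψ = [0, 1, 2, 0]  (obs o_1=4)
t=2: δ = [1.350e-03, 1.350e-04, 8.100e-04, 2.700e-04]  ψ = [0, 0, 0, 0]  (obs o_2=1)
t=3: δ = [2.025e-04, 4.860e-05, 8.100e-05, 2.700e-05]  ψ = [0, 2, 2, 0]  (obs o_3=4)
t=4: δ = [3.037e-05, 4.860e-06, 8.100e-06, 4.050e-06]  ψ = [0, 2, 0, 0]  (obs o_4=4)
t=5: δ = [4.556e-06, 6.075e-07, 1.215e-06, 6.075e-07]  ψ = [0, 0, 0, 0]  (obs o_5=4)
t=6: δ = [2.278e-07, 9.113e-08, 2.734e-07, 1.823e-07]  ψ = [0, 0, 0, 0]  (obs o_6=0)
backtrack: best end state = 2; path = [0, 0, 0, 0, 0, 0, 2]

path = [0, 0, 0, 0, 0, 0, 2]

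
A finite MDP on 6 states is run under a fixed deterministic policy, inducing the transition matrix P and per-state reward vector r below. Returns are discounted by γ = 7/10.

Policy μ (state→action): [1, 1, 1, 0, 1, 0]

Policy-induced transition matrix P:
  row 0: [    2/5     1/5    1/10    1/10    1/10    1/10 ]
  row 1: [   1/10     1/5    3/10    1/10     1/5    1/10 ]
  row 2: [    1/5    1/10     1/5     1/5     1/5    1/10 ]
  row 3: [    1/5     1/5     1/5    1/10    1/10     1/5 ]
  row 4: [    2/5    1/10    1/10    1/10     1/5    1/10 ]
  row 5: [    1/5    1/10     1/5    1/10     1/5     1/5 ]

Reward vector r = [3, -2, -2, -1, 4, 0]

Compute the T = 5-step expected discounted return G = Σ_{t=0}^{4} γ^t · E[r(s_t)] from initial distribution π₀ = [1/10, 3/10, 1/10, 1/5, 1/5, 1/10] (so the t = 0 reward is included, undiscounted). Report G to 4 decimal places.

t=0: π = [0.1000, 0.3000, 0.1000, 0.2000, 0.2000, 0.1000], E[r] = 0.1000, γ^t·E[r] = 0.100000, running G = 0.100000
t=1: π = [0.2300, 0.1600, 0.2000, 0.1100, 0.1700, 0.1300], E[r] = 0.5400, γ^t·E[r] = 0.378000, running G = 0.478000
t=2: π = [0.2640, 0.1500, 0.1760, 0.1200, 0.1660, 0.1240], E[r] = 0.6840, γ^t·E[r] = 0.335160, running G = 0.813160
t=3: π = [0.2710, 0.1534, 0.1720, 0.1176, 0.1616, 0.1244], E[r] = 0.6910, γ^t·E[r] = 0.237013, running G = 1.050173
t=4: π = [0.2712, 0.1542, 0.1721, 0.1172, 0.1611, 0.1242], E[r] = 0.6883, γ^t·E[r] = 0.165270, running G = 1.215443

G = 1.2154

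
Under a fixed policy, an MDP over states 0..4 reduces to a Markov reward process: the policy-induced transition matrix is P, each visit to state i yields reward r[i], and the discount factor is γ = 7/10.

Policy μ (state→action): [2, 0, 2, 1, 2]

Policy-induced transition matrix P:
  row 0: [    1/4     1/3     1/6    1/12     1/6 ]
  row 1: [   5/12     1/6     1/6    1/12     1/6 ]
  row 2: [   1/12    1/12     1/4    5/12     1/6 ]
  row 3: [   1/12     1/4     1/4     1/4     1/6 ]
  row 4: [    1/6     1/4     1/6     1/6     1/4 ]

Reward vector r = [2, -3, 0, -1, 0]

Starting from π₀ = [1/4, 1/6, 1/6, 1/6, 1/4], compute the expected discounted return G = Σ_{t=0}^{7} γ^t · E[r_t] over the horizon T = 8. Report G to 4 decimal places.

G = -1.1193

t=0: π = [0.2500, 0.1667, 0.1667, 0.1667, 0.2500], E[r] = -0.1667, γ^t·E[r] = -0.166667, running G = -0.166667
t=1: π = [0.2014, 0.2292, 0.1944, 0.1875, 0.1875], E[r] = -0.4722, γ^t·E[r] = -0.330556, running G = -0.497222
t=2: π = [0.2089, 0.2153, 0.1985, 0.1950, 0.1823], E[r] = -0.4230, γ^t·E[r] = -0.207286, running G = -0.704508
t=3: π = [0.2051, 0.2164, 0.1995, 0.1972, 0.1819], E[r] = -0.4361, γ^t·E[r] = -0.149599, running G = -0.854107
t=4: π = [0.2048, 0.2158, 0.1997, 0.1978, 0.1818], E[r] = -0.4357, γ^t·E[r] = -0.104609, running G = -0.958716
t=5: π = [0.2046, 0.2158, 0.1998, 0.1980, 0.1818], E[r] = -0.4363, γ^t·E[r] = -0.073329, running G = -1.032045
t=6: π = [0.2045, 0.2158, 0.1998, 0.1981, 0.1818], E[r] = -0.4364, γ^t·E[r] = -0.051338, running G = -1.083383
t=7: π = [0.2045, 0.2158, 0.1998, 0.1981, 0.1818], E[r] = -0.4364, γ^t·E[r] = -0.035939, running G = -1.119323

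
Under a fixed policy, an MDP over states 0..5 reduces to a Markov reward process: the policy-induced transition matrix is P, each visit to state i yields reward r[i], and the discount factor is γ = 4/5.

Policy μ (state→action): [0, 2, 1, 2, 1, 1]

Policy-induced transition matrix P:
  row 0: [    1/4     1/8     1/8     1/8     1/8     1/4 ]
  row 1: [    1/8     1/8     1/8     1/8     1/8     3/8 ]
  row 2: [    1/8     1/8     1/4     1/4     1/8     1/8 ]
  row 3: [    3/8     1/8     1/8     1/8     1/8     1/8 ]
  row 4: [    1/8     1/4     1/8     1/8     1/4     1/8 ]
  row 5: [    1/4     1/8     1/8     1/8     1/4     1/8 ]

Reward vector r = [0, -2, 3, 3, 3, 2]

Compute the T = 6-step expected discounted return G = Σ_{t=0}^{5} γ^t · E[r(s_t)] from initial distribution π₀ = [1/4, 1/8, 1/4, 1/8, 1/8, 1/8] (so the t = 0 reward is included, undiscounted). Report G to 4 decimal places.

G = 5.4409

t=0: π = [0.2500, 0.1250, 0.2500, 0.1250, 0.1250, 0.1250], E[r] = 1.5000, γ^t·E[r] = 1.500000, running G = 1.500000
t=1: π = [0.2031, 0.1406, 0.1563, 0.1563, 0.1563, 0.1875], E[r] = 1.5000, γ^t·E[r] = 1.200000, running G = 2.700000
t=2: π = [0.2129, 0.1445, 0.1445, 0.1445, 0.1680, 0.1855], E[r] = 1.4531, γ^t·E[r] = 0.930000, running G = 3.630000
t=3: π = [0.2109, 0.1460, 0.1431, 0.1431, 0.1692, 0.1877], E[r] = 1.4495, γ^t·E[r] = 0.742125, running G = 4.372125
t=4: π = [0.2106, 0.1461, 0.1429, 0.1429, 0.1696, 0.1879], E[r] = 1.4496, γ^t·E[r] = 0.593750, running G = 4.965875
t=5: π = [0.2105, 0.1462, 0.1429, 0.1429, 0.1697, 0.1879], E[r] = 1.4495, γ^t·E[r] = 0.474985, running G = 5.440860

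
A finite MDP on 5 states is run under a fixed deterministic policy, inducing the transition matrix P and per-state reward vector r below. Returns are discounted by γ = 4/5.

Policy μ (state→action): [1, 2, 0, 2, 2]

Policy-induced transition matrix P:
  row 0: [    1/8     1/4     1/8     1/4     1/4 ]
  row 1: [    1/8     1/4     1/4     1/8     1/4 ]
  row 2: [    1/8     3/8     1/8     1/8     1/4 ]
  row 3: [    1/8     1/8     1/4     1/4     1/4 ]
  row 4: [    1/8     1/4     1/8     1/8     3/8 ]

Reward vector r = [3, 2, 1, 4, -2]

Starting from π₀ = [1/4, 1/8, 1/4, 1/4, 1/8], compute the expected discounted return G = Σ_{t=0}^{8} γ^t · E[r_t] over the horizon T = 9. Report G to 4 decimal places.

G = 5.8725

t=0: π = [0.2500, 0.1250, 0.2500, 0.2500, 0.1250], E[r] = 2.0000, γ^t·E[r] = 2.000000, running G = 2.000000
t=1: π = [0.1250, 0.2500, 0.1719, 0.1875, 0.2656], E[r] = 1.2656, γ^t·E[r] = 1.012500, running G = 3.012500
t=2: π = [0.1250, 0.2480, 0.1797, 0.1641, 0.2832], E[r] = 1.1406, γ^t·E[r] = 0.730000, running G = 3.742500
t=3: π = [0.1250, 0.2520, 0.1765, 0.1611, 0.2854], E[r] = 1.1292, γ^t·E[r] = 0.578125, running G = 4.320625
t=4: π = [0.1250, 0.2519, 0.1766, 0.1608, 0.2857], E[r] = 1.1272, γ^t·E[r] = 0.461700, running G = 4.782325
t=5: π = [0.1250, 0.2520, 0.1766, 0.1607, 0.2857], E[r] = 1.1270, γ^t·E[r] = 0.369301, running G = 5.151626
t=6: π = [0.1250, 0.2520, 0.1766, 0.1607, 0.2857], E[r] = 1.1270, γ^t·E[r] = 0.295433, running G = 5.447059
t=7: π = [0.1250, 0.2520, 0.1766, 0.1607, 0.2857], E[r] = 1.1270, γ^t·E[r] = 0.236346, running G = 5.683405
t=8: π = [0.1250, 0.2520, 0.1766, 0.1607, 0.2857], E[r] = 1.1270, γ^t·E[r] = 0.189077, running G = 5.872482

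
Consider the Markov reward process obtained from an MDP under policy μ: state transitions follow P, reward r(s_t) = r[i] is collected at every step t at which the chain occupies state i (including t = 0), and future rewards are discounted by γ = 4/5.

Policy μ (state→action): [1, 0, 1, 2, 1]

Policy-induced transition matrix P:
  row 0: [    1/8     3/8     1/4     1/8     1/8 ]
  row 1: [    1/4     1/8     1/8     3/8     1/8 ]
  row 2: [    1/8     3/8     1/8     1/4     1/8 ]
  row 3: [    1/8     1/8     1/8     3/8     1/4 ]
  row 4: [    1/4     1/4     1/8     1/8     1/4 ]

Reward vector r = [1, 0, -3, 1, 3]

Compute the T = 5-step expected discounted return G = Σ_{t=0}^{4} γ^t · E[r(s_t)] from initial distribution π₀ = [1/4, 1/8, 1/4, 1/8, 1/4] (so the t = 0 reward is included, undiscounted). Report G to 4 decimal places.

t=0: π = [0.2500, 0.1250, 0.2500, 0.1250, 0.2500], E[r] = 0.3750, γ^t·E[r] = 0.375000, running G = 0.375000
t=1: π = [0.1719, 0.2813, 0.1563, 0.2188, 0.1719], E[r] = 0.4375, γ^t·E[r] = 0.350000, running G = 0.725000
t=2: π = [0.1816, 0.2285, 0.1465, 0.2695, 0.1738], E[r] = 0.5332, γ^t·E[r] = 0.341250, running G = 1.066250
t=3: π = [0.1753, 0.2288, 0.1477, 0.2678, 0.1804], E[r] = 0.5413, γ^t·E[r] = 0.277125, running G = 1.343375
t=4: π = [0.1761, 0.2283, 0.1469, 0.2676, 0.1810], E[r] = 0.5461, γ^t·E[r] = 0.223688, running G = 1.567063

G = 1.5671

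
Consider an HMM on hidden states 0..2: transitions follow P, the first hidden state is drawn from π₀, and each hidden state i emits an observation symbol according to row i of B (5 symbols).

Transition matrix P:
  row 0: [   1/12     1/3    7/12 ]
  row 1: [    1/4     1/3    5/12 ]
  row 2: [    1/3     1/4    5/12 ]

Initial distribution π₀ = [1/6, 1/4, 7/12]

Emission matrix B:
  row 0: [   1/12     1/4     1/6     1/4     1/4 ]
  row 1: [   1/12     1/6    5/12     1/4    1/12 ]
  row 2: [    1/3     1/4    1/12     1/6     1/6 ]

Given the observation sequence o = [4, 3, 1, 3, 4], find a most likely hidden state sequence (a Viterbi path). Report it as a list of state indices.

path = [2, 0, 2, 0, 2]

t=0: δ = [4.167e-02, 2.083e-02, 9.722e-02]  (obs o_0=4)
t=1: δ = [8.102e-03, 6.076e-03, 6.752e-03]  ψ = [2, 2, 2]  (obs o_1=3)
t=2: δ = [5.626e-04, 4.501e-04, 1.182e-03]  ψ = [2, 0, 0]  (obs o_2=1)
t=3: δ = [9.846e-05, 7.385e-05, 8.205e-05]  ψ = [2, 2, 2]  (obs o_3=3)
t=4: δ = [6.838e-06, 2.735e-06, 9.573e-06]  ψ = [2, 0, 0]  (obs o_4=4)
backtrack: best end state = 2; path = [2, 0, 2, 0, 2]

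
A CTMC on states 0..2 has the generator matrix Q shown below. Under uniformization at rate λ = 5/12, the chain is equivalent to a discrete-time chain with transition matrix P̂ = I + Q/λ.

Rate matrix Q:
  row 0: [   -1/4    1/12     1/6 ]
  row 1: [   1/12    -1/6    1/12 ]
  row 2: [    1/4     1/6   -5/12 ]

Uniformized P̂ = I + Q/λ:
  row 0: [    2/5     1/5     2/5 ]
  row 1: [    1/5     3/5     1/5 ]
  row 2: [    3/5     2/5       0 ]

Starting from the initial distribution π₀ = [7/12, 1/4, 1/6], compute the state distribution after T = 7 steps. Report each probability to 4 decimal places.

π = [0.3637, 0.4090, 0.2274]

t=0: π = [0.5833, 0.2500, 0.1667]
t=1: π = [0.3833, 0.3333, 0.2833]
t=2: π = [0.3900, 0.3900, 0.2200]
t=3: π = [0.3660, 0.4000, 0.2340]
t=4: π = [0.3668, 0.4068, 0.2264]
t=5: π = [0.3639, 0.4080, 0.2281]
t=6: π = [0.3640, 0.4088, 0.2272]
t=7: π = [0.3637, 0.4090, 0.2274]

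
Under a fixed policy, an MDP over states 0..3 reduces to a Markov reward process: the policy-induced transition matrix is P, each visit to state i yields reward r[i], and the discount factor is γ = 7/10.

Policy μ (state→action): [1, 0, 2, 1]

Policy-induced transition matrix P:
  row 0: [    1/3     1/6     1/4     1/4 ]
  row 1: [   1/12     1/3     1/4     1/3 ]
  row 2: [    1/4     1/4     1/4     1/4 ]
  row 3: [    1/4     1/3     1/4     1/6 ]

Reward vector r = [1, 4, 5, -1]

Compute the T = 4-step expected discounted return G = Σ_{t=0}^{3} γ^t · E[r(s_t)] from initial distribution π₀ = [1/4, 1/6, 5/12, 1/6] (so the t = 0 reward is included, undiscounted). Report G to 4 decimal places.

G = 6.3530

t=0: π = [0.2500, 0.1667, 0.4167, 0.1667], E[r] = 2.8333, γ^t·E[r] = 2.833333, running G = 2.833333
t=1: π = [0.2431, 0.2569, 0.2500, 0.2500], E[r] = 2.2708, γ^t·E[r] = 1.589583, running G = 4.422917
t=2: π = [0.2274, 0.2720, 0.2500, 0.2506], E[r] = 2.3148, γ^t·E[r] = 1.134259, running G = 5.557176
t=3: π = [0.2236, 0.2746, 0.2500, 0.2518], E[r] = 2.3202, γ^t·E[r] = 0.795834, running G = 6.353010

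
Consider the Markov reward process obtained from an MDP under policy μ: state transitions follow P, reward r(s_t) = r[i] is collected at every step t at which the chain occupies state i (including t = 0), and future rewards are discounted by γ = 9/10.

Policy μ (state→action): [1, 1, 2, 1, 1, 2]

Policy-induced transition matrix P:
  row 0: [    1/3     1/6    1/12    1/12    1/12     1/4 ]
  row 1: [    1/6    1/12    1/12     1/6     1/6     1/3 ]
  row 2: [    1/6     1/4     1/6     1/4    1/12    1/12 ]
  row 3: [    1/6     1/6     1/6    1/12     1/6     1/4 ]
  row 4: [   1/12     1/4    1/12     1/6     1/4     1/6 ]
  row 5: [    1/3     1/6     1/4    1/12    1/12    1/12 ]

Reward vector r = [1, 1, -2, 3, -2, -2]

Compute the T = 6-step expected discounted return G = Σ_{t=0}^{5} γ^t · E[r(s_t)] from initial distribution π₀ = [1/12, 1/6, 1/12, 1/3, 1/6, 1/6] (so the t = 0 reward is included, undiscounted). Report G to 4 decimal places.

G = -0.2065

t=0: π = [0.0833, 0.1667, 0.0833, 0.3333, 0.1667, 0.1667], E[r] = 0.4167, γ^t·E[r] = 0.416667, running G = 0.416667
t=1: π = [0.1944, 0.1736, 0.1458, 0.1250, 0.1528, 0.2083], E[r] = -0.2708, γ^t·E[r] = -0.243750, running G = 0.172917
t=2: π = [0.2211, 0.1771, 0.1406, 0.1348, 0.1337, 0.1927], E[r] = -0.1314, γ^t·E[r] = -0.106406, running G = 0.066510
t=3: π = [0.2245, 0.1748, 0.1384, 0.1327, 0.1316, 0.1981], E[r] = -0.1389, γ^t·E[r] = -0.101250, running G = -0.034740
t=4: π = [0.2261, 0.1746, 0.1389, 0.1319, 0.1309, 0.1975], E[r] = -0.1382, γ^t·E[r] = -0.090642, running G = -0.125382
t=5: π = [0.2264, 0.1746, 0.1388, 0.1319, 0.1307, 0.1976], E[r] = -0.1374, γ^t·E[r] = -0.081112, running G = -0.206494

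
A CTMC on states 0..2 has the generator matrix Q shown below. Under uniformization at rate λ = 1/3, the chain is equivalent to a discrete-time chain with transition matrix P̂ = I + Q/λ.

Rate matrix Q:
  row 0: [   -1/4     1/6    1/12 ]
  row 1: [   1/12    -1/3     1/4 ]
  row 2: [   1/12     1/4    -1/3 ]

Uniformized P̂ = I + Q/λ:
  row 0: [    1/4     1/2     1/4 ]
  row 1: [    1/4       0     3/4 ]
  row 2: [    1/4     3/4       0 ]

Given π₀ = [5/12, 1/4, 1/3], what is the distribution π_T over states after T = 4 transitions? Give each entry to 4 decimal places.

π = [0.2500, 0.3652, 0.3848]

t=0: π = [0.4167, 0.2500, 0.3333]
t=1: π = [0.2500, 0.4583, 0.2917]
t=2: π = [0.2500, 0.3438, 0.4063]
t=3: π = [0.2500, 0.4297, 0.3203]
t=4: π = [0.2500, 0.3652, 0.3848]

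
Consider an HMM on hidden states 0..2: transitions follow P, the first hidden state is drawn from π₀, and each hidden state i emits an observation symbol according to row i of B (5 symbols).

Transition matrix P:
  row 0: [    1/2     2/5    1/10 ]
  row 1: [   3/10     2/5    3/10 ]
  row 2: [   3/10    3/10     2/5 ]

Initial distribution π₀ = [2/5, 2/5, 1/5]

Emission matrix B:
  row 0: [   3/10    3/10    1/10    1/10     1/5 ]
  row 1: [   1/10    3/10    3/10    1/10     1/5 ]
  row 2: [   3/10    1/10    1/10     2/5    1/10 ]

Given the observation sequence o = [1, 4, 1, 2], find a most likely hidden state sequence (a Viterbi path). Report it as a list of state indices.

t=0: δ = [1.200e-01, 1.200e-01, 2.000e-02]  (obs o_0=1)
t=1: δ = [1.200e-02, 9.600e-03, 3.600e-03]  ψ = [0, 0, 1]  (obs o_1=4)
t=2: δ = [1.800e-03, 1.440e-03, 2.880e-04]  ψ = [0, 0, 1]  (obs o_2=1)
t=3: δ = [9.000e-05, 2.160e-04, 4.320e-05]  ψ = [0, 0, 1]  (obs o_3=2)
backtrack: best end state = 1; path = [0, 0, 0, 1]

path = [0, 0, 0, 1]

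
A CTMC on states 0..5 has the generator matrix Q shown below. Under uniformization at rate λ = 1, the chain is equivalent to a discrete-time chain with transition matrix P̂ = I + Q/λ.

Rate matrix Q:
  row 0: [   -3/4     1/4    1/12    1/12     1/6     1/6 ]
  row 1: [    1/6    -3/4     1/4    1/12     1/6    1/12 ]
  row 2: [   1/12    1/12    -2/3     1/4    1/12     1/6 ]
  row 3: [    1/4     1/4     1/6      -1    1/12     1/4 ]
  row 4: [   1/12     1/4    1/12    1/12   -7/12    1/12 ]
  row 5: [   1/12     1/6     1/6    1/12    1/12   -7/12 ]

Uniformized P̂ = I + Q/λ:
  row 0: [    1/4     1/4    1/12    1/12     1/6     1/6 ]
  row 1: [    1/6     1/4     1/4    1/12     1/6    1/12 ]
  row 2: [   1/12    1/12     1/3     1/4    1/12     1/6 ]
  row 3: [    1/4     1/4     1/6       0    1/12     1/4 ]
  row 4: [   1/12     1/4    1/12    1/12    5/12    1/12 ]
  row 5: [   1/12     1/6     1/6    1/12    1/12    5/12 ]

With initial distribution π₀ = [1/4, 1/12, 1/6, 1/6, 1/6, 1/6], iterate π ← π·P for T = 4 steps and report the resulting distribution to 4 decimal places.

t=0: π = [0.2500, 0.0833, 0.1667, 0.1667, 0.1667, 0.1667]
t=1: π = [0.1597, 0.2083, 0.1667, 0.0972, 0.1667, 0.2014]
t=2: π = [0.1435, 0.2054, 0.1846, 0.1030, 0.1696, 0.1939]
t=3: π = [0.1415, 0.2031, 0.1885, 0.1055, 0.1689, 0.1925]
t=4: π = [0.1414, 0.2026, 0.1891, 0.1060, 0.1684, 0.1926]

π = [0.1414, 0.2026, 0.1891, 0.1060, 0.1684, 0.1926]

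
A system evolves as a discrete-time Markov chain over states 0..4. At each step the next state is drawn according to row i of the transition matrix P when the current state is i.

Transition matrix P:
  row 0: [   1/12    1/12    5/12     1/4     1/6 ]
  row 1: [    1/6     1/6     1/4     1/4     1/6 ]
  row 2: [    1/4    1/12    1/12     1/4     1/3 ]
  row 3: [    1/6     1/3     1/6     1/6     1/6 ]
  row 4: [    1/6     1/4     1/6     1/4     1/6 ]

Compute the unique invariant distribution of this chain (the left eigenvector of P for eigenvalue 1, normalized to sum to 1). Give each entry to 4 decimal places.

π = [0.1698, 0.1904, 0.2077, 0.2308, 0.2013]

Balance equations π_j = Σ_i π_i·P[i][j]:
  π_0 = 1/12·π_0 + 1/6·π_1 + 1/4·π_2 + 1/6·π_3 + 1/6·π_4
  π_1 = 1/12·π_0 + 1/6·π_1 + 1/12·π_2 + 1/3·π_3 + 1/4·π_4
  π_2 = 5/12·π_0 + 1/4·π_1 + 1/12·π_2 + 1/6·π_3 + 1/6·π_4
  π_3 = 1/4·π_0 + 1/4·π_1 + 1/4·π_2 + 1/6·π_3 + 1/4·π_4
  normalize: π_0 + π_1 + π_2 + π_3 + π_4 = 1
Solving the linear system gives exactly π = [2413/14209, 2706/14209, 227/1093, 3/13, 220/1093].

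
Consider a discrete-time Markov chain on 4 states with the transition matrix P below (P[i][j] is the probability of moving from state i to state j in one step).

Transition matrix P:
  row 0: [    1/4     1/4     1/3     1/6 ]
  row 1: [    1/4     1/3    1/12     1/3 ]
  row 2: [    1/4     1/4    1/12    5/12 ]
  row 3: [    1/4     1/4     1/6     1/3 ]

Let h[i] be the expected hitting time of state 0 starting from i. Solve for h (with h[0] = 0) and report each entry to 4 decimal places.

h = [0.0000, 4.0000, 4.0000, 4.0000]

First-step conditioning: h[0] = 0; for i ≠ 0, h[i] = 1 + Σ_k P[i][k]·h[k].
  h[1] = 1 + 1/3·h[1] + 1/12·h[2] + 1/3·h[3]
  h[2] = 1 + 1/4·h[1] + 1/12·h[2] + 5/12·h[3]
  h[3] = 1 + 1/4·h[1] + 1/6·h[2] + 1/3·h[3]
Solving the 3×3 linear system over states ≠ 0 gives exactly h = [0, 4, 4, 4] (h[0] = 0 is the target).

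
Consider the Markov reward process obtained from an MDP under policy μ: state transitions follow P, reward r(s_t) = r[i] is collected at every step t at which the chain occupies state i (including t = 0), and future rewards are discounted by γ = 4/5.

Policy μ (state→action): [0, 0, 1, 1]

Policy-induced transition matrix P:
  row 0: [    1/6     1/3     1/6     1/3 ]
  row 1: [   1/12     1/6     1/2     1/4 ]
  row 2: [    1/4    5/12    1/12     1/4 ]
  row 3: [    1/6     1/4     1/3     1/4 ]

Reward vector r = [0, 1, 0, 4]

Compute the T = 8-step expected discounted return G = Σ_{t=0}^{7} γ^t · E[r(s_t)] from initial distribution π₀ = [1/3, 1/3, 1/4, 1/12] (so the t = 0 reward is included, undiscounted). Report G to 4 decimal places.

G = 4.9557

t=0: π = [0.3333, 0.3333, 0.2500, 0.0833], E[r] = 0.6667, γ^t·E[r] = 0.666667, running G = 0.666667
t=1: π = [0.1597, 0.2917, 0.2708, 0.2778], E[r] = 1.4028, γ^t·E[r] = 1.122222, running G = 1.788889
t=2: π = [0.1649, 0.2841, 0.2876, 0.2633], E[r] = 1.3374, γ^t·E[r] = 0.855926, running G = 2.644815
t=3: π = [0.1670, 0.2880, 0.2813, 0.2637], E[r] = 1.3430, γ^t·E[r] = 0.687605, running G = 3.332420
t=4: π = [0.1661, 0.2868, 0.2832, 0.2639], E[r] = 1.3424, γ^t·E[r] = 0.549867, running G = 3.882286
t=5: π = [0.1664, 0.2871, 0.2827, 0.2638], E[r] = 1.3425, γ^t·E[r] = 0.439913, running G = 4.322200
t=6: π = [0.1663, 0.2870, 0.2828, 0.2639], E[r] = 1.3425, γ^t·E[r] = 0.351928, running G = 4.674128
t=7: π = [0.1663, 0.2871, 0.2828, 0.2639], E[r] = 1.3425, γ^t·E[r] = 0.281543, running G = 4.955671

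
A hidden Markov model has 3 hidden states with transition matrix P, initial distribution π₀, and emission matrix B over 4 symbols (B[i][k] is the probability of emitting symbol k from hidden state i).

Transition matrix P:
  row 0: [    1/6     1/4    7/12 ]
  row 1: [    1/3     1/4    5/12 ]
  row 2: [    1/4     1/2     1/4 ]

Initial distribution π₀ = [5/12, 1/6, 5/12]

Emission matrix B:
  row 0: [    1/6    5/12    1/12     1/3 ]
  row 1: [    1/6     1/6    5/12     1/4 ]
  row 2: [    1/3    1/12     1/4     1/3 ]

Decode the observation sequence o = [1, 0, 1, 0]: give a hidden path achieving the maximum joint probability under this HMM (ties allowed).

t=0: δ = [1.736e-01, 2.778e-02, 3.472e-02]  (obs o_0=1)
t=1: δ = [4.823e-03, 7.234e-03, 3.376e-02]  ψ = [0, 0, 0]  (obs o_1=0)
t=2: δ = [3.516e-03, 2.813e-03, 7.033e-04]  ψ = [2, 2, 2]  (obs o_2=1)
t=3: δ = [1.563e-04, 1.465e-04, 6.838e-04]  ψ = [1, 0, 0]  (obs o_3=0)
backtrack: best end state = 2; path = [0, 2, 0, 2]

path = [0, 2, 0, 2]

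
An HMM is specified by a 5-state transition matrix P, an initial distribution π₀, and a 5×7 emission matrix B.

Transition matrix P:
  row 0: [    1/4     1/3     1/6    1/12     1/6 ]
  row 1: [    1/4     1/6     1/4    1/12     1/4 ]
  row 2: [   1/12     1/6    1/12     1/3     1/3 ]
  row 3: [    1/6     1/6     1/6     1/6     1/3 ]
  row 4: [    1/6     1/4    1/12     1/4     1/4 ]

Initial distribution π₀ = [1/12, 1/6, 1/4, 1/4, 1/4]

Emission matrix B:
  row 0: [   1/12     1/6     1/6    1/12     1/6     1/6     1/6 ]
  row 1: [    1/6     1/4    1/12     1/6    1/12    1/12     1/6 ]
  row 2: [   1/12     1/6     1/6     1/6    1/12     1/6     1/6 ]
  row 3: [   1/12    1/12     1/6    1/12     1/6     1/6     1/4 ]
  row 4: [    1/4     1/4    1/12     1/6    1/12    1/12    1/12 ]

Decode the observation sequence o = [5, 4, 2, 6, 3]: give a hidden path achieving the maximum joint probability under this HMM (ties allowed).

t=0: δ = [1.389e-02, 1.389e-02, 4.167e-02, 4.167e-02, 2.083e-02]  (obs o_0=5)
t=1: δ = [1.157e-03, 5.787e-04, 5.787e-04, 2.315e-03, 1.157e-03]  ψ = [3, 2, 3, 2, 2]  (obs o_1=4)
t=2: δ = [6.430e-05, 3.215e-05, 6.430e-05, 6.430e-05, 6.430e-05]  ψ = [3, 0, 3, 3, 3]  (obs o_2=2)
t=3: δ = [2.679e-06, 3.572e-06, 1.786e-06, 5.358e-06, 1.786e-06]  ψ = [0, 0, 0, 2, 2]  (obs o_3=6)
t=4: δ = [7.442e-08, 1.488e-07, 1.488e-07, 7.442e-08, 2.977e-07]  ψ = [1, 0, 1, 3, 3]  (obs o_4=3)
backtrack: best end state = 4; path = [2, 3, 2, 3, 4]

path = [2, 3, 2, 3, 4]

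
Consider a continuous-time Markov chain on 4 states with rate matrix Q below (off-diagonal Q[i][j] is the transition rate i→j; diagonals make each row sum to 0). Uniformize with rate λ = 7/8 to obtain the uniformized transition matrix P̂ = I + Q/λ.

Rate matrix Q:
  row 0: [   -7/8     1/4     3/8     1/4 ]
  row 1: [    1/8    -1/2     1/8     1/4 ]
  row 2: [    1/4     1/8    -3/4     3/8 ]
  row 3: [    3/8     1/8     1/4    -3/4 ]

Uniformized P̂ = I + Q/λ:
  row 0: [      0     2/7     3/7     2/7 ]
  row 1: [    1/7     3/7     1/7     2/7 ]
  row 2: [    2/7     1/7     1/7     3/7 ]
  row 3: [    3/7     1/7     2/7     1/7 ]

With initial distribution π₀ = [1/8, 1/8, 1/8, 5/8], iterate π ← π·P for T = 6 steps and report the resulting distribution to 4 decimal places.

t=0: π = [0.1250, 0.1250, 0.1250, 0.6250]
t=1: π = [0.3214, 0.1964, 0.2679, 0.2143]
t=2: π = [0.1964, 0.2449, 0.2653, 0.2934]
t=3: π = [0.2365, 0.2409, 0.2409, 0.2817]
t=4: π = [0.2240, 0.2455, 0.2507, 0.2799]
t=5: π = [0.2266, 0.2450, 0.2468, 0.2815]
t=6: π = [0.2262, 0.2452, 0.2478, 0.2808]

π = [0.2262, 0.2452, 0.2478, 0.2808]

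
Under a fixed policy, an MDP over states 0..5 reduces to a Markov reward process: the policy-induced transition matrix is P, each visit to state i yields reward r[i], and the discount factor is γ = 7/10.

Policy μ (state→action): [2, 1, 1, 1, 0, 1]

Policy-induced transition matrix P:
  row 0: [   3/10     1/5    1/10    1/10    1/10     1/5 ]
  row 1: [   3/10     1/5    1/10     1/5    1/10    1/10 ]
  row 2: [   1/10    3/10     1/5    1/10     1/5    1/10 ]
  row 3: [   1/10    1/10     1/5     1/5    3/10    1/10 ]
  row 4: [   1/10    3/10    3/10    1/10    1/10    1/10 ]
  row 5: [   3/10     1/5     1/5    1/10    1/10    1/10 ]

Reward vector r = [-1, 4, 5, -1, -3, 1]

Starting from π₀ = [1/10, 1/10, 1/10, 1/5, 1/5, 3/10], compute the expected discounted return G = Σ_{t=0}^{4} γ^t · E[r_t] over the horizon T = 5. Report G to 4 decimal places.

t=0: π = [0.1000, 0.1000, 0.1000, 0.2000, 0.2000, 0.3000], E[r] = 0.3000, γ^t·E[r] = 0.300000, running G = 0.300000
t=1: π = [0.2000, 0.2100, 0.2000, 0.1300, 0.1500, 0.1100], E[r] = 1.1700, γ^t·E[r] = 0.819000, running G = 1.119000
t=2: π = [0.2040, 0.2220, 0.1740, 0.1340, 0.1460, 0.1200], E[r] = 1.1020, γ^t·E[r] = 0.539980, running G = 1.658980
t=3: π = [0.2092, 0.2186, 0.1720, 0.1356, 0.1442, 0.1204], E[r] = 1.0774, γ^t·E[r] = 0.369548, running G = 2.028528
t=4: π = [0.2096, 0.2181, 0.1716, 0.1354, 0.1443, 0.1209], E[r] = 1.0733, γ^t·E[r] = 0.257709, running G = 2.286237

G = 2.2862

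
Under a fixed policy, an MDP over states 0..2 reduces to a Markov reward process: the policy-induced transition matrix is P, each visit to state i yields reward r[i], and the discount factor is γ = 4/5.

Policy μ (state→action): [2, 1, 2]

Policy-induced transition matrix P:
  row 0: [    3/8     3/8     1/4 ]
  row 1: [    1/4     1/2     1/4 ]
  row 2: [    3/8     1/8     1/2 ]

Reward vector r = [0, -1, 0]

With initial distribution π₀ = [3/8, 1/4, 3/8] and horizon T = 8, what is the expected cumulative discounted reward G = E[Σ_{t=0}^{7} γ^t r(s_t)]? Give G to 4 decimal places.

G = -1.2829

t=0: π = [0.3750, 0.2500, 0.3750], E[r] = -0.2500, γ^t·E[r] = -0.250000, running G = -0.250000
t=1: π = [0.3438, 0.3125, 0.3438], E[r] = -0.3125, γ^t·E[r] = -0.250000, running G = -0.500000
t=2: π = [0.3359, 0.3281, 0.3359], E[r] = -0.3281, γ^t·E[r] = -0.210000, running G = -0.710000
t=3: π = [0.3340, 0.3320, 0.3340], E[r] = -0.3320, γ^t·E[r] = -0.170000, running G = -0.880000
t=4: π = [0.3335, 0.3330, 0.3335], E[r] = -0.3330, γ^t·E[r] = -0.136400, running G = -1.016400
t=5: π = [0.3334, 0.3333, 0.3334], E[r] = -0.3333, γ^t·E[r] = -0.109200, running G = -1.125600
t=6: π = [0.3333, 0.3333, 0.3333], E[r] = -0.3333, γ^t·E[r] = -0.087376, running G = -1.212976
t=7: π = [0.3333, 0.3333, 0.3333], E[r] = -0.3333, γ^t·E[r] = -0.069904, running G = -1.282880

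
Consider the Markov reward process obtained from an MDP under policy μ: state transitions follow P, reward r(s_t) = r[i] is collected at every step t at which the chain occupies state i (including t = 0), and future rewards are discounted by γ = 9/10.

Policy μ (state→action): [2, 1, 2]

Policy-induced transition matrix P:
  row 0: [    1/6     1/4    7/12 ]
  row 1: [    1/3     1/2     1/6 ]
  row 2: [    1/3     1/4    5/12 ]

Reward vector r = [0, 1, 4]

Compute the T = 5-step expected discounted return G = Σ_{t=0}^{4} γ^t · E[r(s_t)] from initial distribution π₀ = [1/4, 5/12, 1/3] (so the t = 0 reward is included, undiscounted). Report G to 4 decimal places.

G = 7.4070

t=0: π = [0.2500, 0.4167, 0.3333], E[r] = 1.7500, γ^t·E[r] = 1.750000, running G = 1.750000
t=1: π = [0.2917, 0.3542, 0.3542], E[r] = 1.7708, γ^t·E[r] = 1.593750, running G = 3.343750
t=2: π = [0.2847, 0.3385, 0.3767], E[r] = 1.8455, γ^t·E[r] = 1.494844, running G = 4.838594
t=3: π = [0.2859, 0.3346, 0.3795], E[r] = 1.8526, γ^t·E[r] = 1.350527, running G = 6.189121
t=4: π = [0.2857, 0.3337, 0.3807], E[r] = 1.8563, γ^t·E[r] = 1.217903, running G = 7.407024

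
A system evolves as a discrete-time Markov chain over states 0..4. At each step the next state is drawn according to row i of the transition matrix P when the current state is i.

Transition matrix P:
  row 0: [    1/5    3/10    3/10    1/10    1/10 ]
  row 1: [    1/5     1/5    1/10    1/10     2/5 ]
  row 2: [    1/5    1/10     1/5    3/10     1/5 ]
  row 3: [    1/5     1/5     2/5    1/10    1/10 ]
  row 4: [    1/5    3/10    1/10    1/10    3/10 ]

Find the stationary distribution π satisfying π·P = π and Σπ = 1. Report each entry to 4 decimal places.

π = [0.2000, 0.2232, 0.2024, 0.1405, 0.2340]

Balance equations π_j = Σ_i π_i·P[i][j]:
  π_0 = 1/5·π_0 + 1/5·π_1 + 1/5·π_2 + 1/5·π_3 + 1/5·π_4
  π_1 = 3/10·π_0 + 1/5·π_1 + 1/10·π_2 + 1/5·π_3 + 3/10·π_4
  π_2 = 3/10·π_0 + 1/10·π_1 + 1/5·π_2 + 2/5·π_3 + 1/10·π_4
  π_3 = 1/10·π_0 + 1/10·π_1 + 3/10·π_2 + 1/10·π_3 + 1/10·π_4
  normalize: π_0 + π_1 + π_2 + π_3 + π_4 = 1
Solving the linear system gives exactly π = [1/5, 1031/4620, 17/84, 59/420, 1081/4620].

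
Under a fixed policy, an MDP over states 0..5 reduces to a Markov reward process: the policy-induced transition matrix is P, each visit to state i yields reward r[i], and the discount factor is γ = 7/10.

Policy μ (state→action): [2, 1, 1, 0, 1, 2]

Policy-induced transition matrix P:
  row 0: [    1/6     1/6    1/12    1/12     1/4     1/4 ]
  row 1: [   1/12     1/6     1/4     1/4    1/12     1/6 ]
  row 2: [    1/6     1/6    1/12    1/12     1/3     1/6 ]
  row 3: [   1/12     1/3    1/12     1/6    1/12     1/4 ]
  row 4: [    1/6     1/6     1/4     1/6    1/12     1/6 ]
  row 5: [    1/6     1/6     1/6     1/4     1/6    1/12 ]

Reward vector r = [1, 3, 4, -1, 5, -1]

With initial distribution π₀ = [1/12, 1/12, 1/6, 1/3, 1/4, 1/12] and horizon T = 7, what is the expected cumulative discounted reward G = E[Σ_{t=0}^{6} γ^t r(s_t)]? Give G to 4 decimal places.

G = 5.5085

t=0: π = [0.0833, 0.0833, 0.1667, 0.3333, 0.2500, 0.0833], E[r] = 1.8333, γ^t·E[r] = 1.833333, running G = 1.833333
t=1: π = [0.1319, 0.2222, 0.1458, 0.1597, 0.1458, 0.1944], E[r] = 1.7569, γ^t·E[r] = 1.229861, running G = 3.063194
t=2: π = [0.1348, 0.1933, 0.1609, 0.1782, 0.1580, 0.1748], E[r] = 1.7951, γ^t·E[r] = 0.879618, running G = 3.942813
t=3: π = [0.1357, 0.1964, 0.1564, 0.1727, 0.1606, 0.1782], E[r] = 1.8027, γ^t·E[r] = 0.618313, running G = 4.561126
t=4: π = [0.1359, 0.1954, 0.1577, 0.1735, 0.1599, 0.1775], E[r] = 1.8015, γ^t·E[r] = 0.432533, running G = 4.993658
t=5: π = [0.1359, 0.1956, 0.1574, 0.1733, 0.1602, 0.1777], E[r] = 1.8021, γ^t·E[r] = 0.302886, running G = 5.296544
t=6: π = [0.1359, 0.1955, 0.1574, 0.1733, 0.1601, 0.1776], E[r] = 1.8020, γ^t·E[r] = 0.212004, running G = 5.508548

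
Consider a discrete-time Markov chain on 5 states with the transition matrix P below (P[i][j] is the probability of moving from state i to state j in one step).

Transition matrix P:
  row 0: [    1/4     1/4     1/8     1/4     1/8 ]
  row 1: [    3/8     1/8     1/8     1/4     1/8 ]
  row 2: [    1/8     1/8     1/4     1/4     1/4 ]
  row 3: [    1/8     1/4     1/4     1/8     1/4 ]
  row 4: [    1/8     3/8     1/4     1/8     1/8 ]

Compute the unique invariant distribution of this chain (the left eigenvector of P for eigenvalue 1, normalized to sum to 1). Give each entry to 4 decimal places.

π = [0.2057, 0.2198, 0.1968, 0.2028, 0.1750]

Balance equations π_j = Σ_i π_i·P[i][j]:
  π_0 = 1/4·π_0 + 3/8·π_1 + 1/8·π_2 + 1/8·π_3 + 1/8·π_4
  π_1 = 1/4·π_0 + 1/8·π_1 + 1/8·π_2 + 1/4·π_3 + 3/8·π_4
  π_2 = 1/8·π_0 + 1/8·π_1 + 1/4·π_2 + 1/4·π_3 + 1/4·π_4
  π_3 = 1/4·π_0 + 1/4·π_1 + 1/4·π_2 + 1/8·π_3 + 1/8·π_4
  normalize: π_0 + π_1 + π_2 + π_3 + π_4 = 1
Solving the linear system gives exactly π = [931/4527, 995/4527, 99/503, 102/503, 88/503].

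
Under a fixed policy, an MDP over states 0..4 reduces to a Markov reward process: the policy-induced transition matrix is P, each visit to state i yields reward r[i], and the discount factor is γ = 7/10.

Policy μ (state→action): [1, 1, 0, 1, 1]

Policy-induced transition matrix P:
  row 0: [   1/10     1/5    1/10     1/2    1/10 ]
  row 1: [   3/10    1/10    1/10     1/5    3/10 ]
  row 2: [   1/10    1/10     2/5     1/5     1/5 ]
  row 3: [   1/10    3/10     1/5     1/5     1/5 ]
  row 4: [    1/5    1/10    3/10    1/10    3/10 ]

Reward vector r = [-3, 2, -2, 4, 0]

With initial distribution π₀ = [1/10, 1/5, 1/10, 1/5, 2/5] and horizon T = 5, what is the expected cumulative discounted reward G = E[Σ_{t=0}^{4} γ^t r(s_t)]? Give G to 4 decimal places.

G = 1.0455

t=0: π = [0.1000, 0.2000, 0.1000, 0.2000, 0.4000], E[r] = 0.7000, γ^t·E[r] = 0.700000, running G = 0.700000
t=1: π = [0.1800, 0.1500, 0.2300, 0.1900, 0.2500], E[r] = 0.0600, γ^t·E[r] = 0.042000, running G = 0.742000
t=2: π = [0.1550, 0.1560, 0.2380, 0.2290, 0.2220], E[r] = 0.2870, γ^t·E[r] = 0.140630, running G = 0.882630
t=3: π = [0.1534, 0.1613, 0.2387, 0.2243, 0.2223], E[r] = 0.2822, γ^t·E[r] = 0.096795, running G = 0.979425
t=4: π = [0.1545, 0.1602, 0.2385, 0.2238, 0.2230], E[r] = 0.2751, γ^t·E[r] = 0.066049, running G = 1.045474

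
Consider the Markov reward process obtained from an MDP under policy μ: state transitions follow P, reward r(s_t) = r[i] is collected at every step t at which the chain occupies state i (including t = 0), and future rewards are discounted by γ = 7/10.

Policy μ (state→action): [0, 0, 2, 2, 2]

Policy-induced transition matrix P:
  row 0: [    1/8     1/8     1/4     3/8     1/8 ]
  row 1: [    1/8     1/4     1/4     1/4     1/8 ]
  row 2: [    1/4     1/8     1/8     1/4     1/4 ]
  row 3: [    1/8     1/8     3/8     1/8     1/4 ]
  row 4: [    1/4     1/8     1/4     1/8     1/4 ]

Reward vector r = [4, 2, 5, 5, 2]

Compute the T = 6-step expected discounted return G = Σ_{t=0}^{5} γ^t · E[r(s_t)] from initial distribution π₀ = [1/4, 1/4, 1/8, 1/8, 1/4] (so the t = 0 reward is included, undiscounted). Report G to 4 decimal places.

t=0: π = [0.2500, 0.2500, 0.1250, 0.1250, 0.2500], E[r] = 3.2500, γ^t·E[r] = 3.250000, running G = 3.250000
t=1: π = [0.1719, 0.1563, 0.2500, 0.2344, 0.1875], E[r] = 3.7969, γ^t·E[r] = 2.657813, running G = 5.907813
t=2: π = [0.1797, 0.1445, 0.2480, 0.2188, 0.2090], E[r] = 3.7598, γ^t·E[r] = 1.842285, running G = 7.750098
t=3: π = [0.1821, 0.1431, 0.2463, 0.2190, 0.2095], E[r] = 3.7603, γ^t·E[r] = 1.289767, running G = 9.039865
t=4: π = [0.1820, 0.1429, 0.2466, 0.2192, 0.2094], E[r] = 3.7613, γ^t·E[r] = 0.903093, running G = 9.942958
t=5: π = [0.1820, 0.1429, 0.2466, 0.2192, 0.2094], E[r] = 3.7612, γ^t·E[r] = 0.632153, running G = 10.575111

G = 10.5751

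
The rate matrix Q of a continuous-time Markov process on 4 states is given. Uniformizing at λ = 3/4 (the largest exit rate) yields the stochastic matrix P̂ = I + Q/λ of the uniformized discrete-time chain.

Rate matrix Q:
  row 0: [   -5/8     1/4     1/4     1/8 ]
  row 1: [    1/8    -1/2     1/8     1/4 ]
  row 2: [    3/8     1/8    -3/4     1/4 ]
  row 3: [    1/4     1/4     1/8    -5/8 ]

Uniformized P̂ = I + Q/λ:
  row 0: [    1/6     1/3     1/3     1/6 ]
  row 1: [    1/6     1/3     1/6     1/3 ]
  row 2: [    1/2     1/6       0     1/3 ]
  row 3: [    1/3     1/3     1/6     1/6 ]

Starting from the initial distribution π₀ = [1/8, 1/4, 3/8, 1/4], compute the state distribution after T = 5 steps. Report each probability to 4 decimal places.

π = [0.2686, 0.3029, 0.1807, 0.2478]

t=0: π = [0.1250, 0.2500, 0.3750, 0.2500]
t=1: π = [0.3333, 0.2708, 0.1250, 0.2708]
t=2: π = [0.2535, 0.3125, 0.2014, 0.2326]
t=3: π = [0.2726, 0.2998, 0.1753, 0.2523]
t=4: π = [0.2672, 0.3041, 0.1829, 0.2459]
t=5: π = [0.2686, 0.3029, 0.1807, 0.2478]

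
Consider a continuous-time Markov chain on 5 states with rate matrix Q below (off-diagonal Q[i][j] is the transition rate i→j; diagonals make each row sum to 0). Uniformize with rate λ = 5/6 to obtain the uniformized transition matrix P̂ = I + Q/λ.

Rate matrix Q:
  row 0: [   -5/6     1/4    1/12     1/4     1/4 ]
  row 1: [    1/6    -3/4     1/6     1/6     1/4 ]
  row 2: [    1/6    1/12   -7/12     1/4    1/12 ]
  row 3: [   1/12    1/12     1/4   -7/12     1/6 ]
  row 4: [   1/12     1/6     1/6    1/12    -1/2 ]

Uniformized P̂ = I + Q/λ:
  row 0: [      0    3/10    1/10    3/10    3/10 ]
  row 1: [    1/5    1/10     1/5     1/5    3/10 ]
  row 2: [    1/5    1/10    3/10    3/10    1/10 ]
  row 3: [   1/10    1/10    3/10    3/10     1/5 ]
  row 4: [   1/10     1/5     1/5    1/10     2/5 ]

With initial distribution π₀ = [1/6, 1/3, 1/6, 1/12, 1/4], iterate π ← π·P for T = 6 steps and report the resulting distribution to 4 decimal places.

t=0: π = [0.1667, 0.3333, 0.1667, 0.0833, 0.2500]
t=1: π = [0.1333, 0.1583, 0.2083, 0.2167, 0.2833]
t=2: π = [0.1233, 0.1550, 0.2292, 0.2275, 0.2650]
t=3: π = [0.1261, 0.1512, 0.2333, 0.2315, 0.2579]
t=4: π = [0.1258, 0.1510, 0.2339, 0.2333, 0.2560]
t=5: π = [0.1259, 0.1508, 0.2341, 0.2337, 0.2555]
t=6: π = [0.1259, 0.1507, 0.2342, 0.2338, 0.2554]

π = [0.1259, 0.1507, 0.2342, 0.2338, 0.2554]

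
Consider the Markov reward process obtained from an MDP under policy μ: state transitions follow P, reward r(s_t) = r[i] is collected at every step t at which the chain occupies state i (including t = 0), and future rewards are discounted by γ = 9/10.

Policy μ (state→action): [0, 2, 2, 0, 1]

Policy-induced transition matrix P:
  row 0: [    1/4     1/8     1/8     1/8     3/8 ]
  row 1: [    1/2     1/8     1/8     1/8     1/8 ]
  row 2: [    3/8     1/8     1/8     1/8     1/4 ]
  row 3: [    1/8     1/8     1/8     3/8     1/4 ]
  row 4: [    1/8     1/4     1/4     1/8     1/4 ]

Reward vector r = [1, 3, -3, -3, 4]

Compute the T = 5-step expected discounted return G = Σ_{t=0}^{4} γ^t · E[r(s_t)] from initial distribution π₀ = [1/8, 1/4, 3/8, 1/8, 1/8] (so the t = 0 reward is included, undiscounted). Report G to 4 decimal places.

t=0: π = [0.1250, 0.2500, 0.3750, 0.1250, 0.1250], E[r] = -0.1250, γ^t·E[r] = -0.125000, running G = -0.125000
t=1: π = [0.3281, 0.1406, 0.1406, 0.1563, 0.2344], E[r] = 0.7969, γ^t·E[r] = 0.717188, running G = 0.592188
t=2: π = [0.2539, 0.1543, 0.1543, 0.1641, 0.2734], E[r] = 0.8555, γ^t·E[r] = 0.692930, running G = 1.285117
t=3: π = [0.2532, 0.1592, 0.1592, 0.1660, 0.2625], E[r] = 0.8049, γ^t·E[r] = 0.586795, running G = 1.871912
t=4: π = [0.2561, 0.1578, 0.1578, 0.1665, 0.2617], E[r] = 0.8036, γ^t·E[r] = 0.527255, running G = 2.399167

G = 2.3992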